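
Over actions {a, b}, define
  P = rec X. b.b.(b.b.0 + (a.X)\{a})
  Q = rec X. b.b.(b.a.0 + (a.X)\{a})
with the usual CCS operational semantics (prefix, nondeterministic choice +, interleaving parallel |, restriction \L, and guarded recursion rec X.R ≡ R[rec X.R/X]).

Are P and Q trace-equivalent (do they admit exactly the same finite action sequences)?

NO — witness ⟨bbbb⟩

LTS(P): 5 reachable states
  s0 = rec X. b.b.(b.b.0 + (a.X)\{a}) ⊢ ··b··> s1
  s1 = b.(b.b.0 + (a.(rec X. b.b.(b.b.0 + (a.X)\{a})))\{a}) ⊢ ··b··> s2
  s2 = b.b.0 + (a.(rec X. b.b.(b.b.0 + (a.X)\{a})))\{a} ⊢ ··b··> s3
  s3 = b.0 ⊢ ··b··> s4
  s4 = 0 ⊢ ∅
LTS(Q): 5 reachable states
  t0 = rec X. b.b.(b.a.0 + (a.X)\{a}) ⊢ ··b··> t1
  t1 = b.(b.a.0 + (a.(rec X. b.b.(b.a.0 + (a.X)\{a})))\{a}) ⊢ ··b··> t2
  t2 = b.a.0 + (a.(rec X. b.b.(b.a.0 + (a.X)\{a})))\{a} ⊢ ··b··> t3
  t3 = a.0 ⊢ ··a··> t4
  t4 = 0 ⊢ ∅
Run σ = ⟨bbbb⟩ on P: start {s0}
  after b @ step 1: {s1}
  after b @ step 2: {s2}
  after b @ step 3: {s3}
  after b @ step 4: {s4}
  ✓ P
Run σ = ⟨bbbb⟩ on Q: start {t0}
  after b @ step 1: {t1}
  after b @ step 2: {t2}
  after b @ step 3: {t3}
  after b @ step 4: no successor for Q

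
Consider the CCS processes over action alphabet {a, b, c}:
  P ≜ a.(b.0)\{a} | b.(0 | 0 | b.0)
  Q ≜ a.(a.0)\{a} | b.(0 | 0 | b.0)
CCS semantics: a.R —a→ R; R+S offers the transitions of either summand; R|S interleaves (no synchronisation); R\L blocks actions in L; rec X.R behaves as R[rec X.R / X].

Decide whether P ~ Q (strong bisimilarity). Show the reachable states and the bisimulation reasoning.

not bisimilar

Reachable graph of P (9 states):
  s0 = a.(b.0)\{a} | b.(0 | 0 | b.0) has moves —a→ s1, —b→ s2
  s1 = (b.0)\{a} | b.(0 | 0 | b.0) has moves —b→ s3, —b→ s4
  s2 = a.(b.0)\{a} | (0 | 0 | b.0) has moves —a→ s3, —b→ s5
  s3 = (b.0)\{a} | (0 | 0 | b.0) has moves —b→ s6, —b→ s7
  s4 = 0\{a} | b.(0 | 0 | b.0) has moves —b→ s7
  s5 = a.(b.0)\{a} | (0 | 0 | 0) has moves —a→ s6
  s6 = (b.0)\{a} | (0 | 0 | 0) has moves —b→ s8
  s7 = 0\{a} | (0 | 0 | b.0) has moves —b→ s8
  s8 = 0\{a} | (0 | 0 | 0) has moves stopped
Reachable graph of Q (6 states):
  t0 = a.(a.0)\{a} | b.(0 | 0 | b.0) has moves —a→ t1, —b→ t2
  t1 = (a.0)\{a} | b.(0 | 0 | b.0) has moves —b→ t3
  t2 = a.(a.0)\{a} | (0 | 0 | b.0) has moves —a→ t3, —b→ t4
  t3 = (a.0)\{a} | (0 | 0 | b.0) has moves —b→ t5
  t4 = a.(a.0)\{a} | (0 | 0 | 0) has moves —a→ t5
  t5 = (a.0)\{a} | (0 | 0 | 0) has moves stopped
Coarsest stable partition (strong bisimilarity classes):
  B0 = {s0}
  B1 = {s1}
  B2 = {s3, s4, t1}
  B3 = {s6, s7, t3}
  B4 = {s8, t5}
  B5 = {s2}
  B6 = {s5}
  B7 = {t0}
  B8 = {t2}
  B9 = {t4}
s0 ∈ B0, t0 ∈ B7 → different blocks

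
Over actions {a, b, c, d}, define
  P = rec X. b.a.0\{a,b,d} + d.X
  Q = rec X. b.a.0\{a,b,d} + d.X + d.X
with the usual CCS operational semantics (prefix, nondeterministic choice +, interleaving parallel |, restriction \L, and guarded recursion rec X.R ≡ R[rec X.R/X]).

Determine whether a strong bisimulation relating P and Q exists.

bisimilar

LTS(P): 3 reachable states
  m0 = rec X. b.a.0\{a,b,d} + d.X :: --b--▸ m1, --d--▸ m0
  m1 = a.0\{a,b,d} :: --a--▸ m2
  m2 = 0\{a,b,d} :: stopped
LTS(Q): 3 reachable states
  n0 = rec X. b.a.0\{a,b,d} + d.X + d.X :: --b--▸ n1, --d--▸ n0
  n1 = a.0\{a,b,d} :: --a--▸ n2
  n2 = 0\{a,b,d} :: stopped
Partition-refinement fixed point:
  B0 = {m0, n0}
  B1 = {m1, n1}
  B2 = {m2, n2}
m0 ∈ B0, n0 ∈ B0 → same block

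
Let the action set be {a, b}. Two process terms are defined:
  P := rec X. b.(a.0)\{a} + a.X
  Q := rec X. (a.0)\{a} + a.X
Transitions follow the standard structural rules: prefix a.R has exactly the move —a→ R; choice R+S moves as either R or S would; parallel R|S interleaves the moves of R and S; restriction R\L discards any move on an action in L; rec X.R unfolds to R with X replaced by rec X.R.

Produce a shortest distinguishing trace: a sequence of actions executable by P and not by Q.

Reachable graph of P (2 states):
  u0 = rec X. b.(a.0)\{a} + a.X | -a-> u0, -b-> u1
  u1 = (a.0)\{a} | (no moves)
Reachable graph of Q (1 states):
  v0 = rec X. (a.0)\{a} + a.X | -a-> v0
Trace ⟨b⟩ through P, begin at {u0}:
  [1] b ⇒ {u1}
  ✓ P
Trace ⟨b⟩ through Q, begin at {v0}:
  [1] b ⇒ no successor for Q

b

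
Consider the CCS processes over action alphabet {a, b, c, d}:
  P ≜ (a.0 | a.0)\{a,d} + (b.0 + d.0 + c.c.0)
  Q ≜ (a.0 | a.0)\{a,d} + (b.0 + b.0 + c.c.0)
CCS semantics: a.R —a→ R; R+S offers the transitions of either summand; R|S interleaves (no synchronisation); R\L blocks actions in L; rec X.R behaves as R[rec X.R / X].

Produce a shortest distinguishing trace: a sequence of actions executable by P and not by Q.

Reachable graph of P (3 states):
  m0 = (a.0 | a.0)\{a,d} + (b.0 + d.0 + c.c.0) ⊢ ··b··> m1, ··c··> m2, ··d··> m1
  m1 = 0 ⊢ ∅
  m2 = c.0 ⊢ ··c··> m1
Reachable graph of Q (3 states):
  n0 = (a.0 | a.0)\{a,d} + (b.0 + b.0 + c.c.0) ⊢ ··b··> n1, ··c··> n2
  n1 = 0 ⊢ ∅
  n2 = c.0 ⊢ ··c··> n1
Run σ = ⟨d⟩ on P: start {m0}
  step 1 (d): {m1}
  ✓ P
Run σ = ⟨d⟩ on Q: start {n0}
  step 1 (d): ∅ (Q stuck)

d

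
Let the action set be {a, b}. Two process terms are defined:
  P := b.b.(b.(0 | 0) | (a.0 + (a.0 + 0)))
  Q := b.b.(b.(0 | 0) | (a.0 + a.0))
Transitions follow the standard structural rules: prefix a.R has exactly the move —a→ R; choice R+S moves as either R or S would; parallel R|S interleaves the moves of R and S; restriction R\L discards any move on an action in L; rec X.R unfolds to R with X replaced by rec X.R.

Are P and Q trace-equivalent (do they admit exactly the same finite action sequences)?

YES

Reachable graph of P (6 states):
  u0 = b.b.(b.(0 | 0) | (a.0 + (a.0 + 0))) has moves -b-> u1
  u1 = b.(b.(0 | 0) | (a.0 + (a.0 + 0))) has moves -b-> u2
  u2 = b.(0 | 0) | (a.0 + (a.0 + 0)) has moves -a-> u3, -b-> u4
  u3 = b.(0 | 0) | 0 has moves -b-> u5
  u4 = 0 | 0 | (a.0 + (a.0 + 0)) has moves -a-> u5
  u5 = 0 | 0 | 0 has moves (no moves)
Reachable graph of Q (6 states):
  v0 = b.b.(b.(0 | 0) | (a.0 + a.0)) has moves -b-> v1
  v1 = b.(b.(0 | 0) | (a.0 + a.0)) has moves -b-> v2
  v2 = b.(0 | 0) | (a.0 + a.0) has moves -a-> v3, -b-> v4
  v3 = b.(0 | 0) | 0 has moves -b-> v5
  v4 = 0 | 0 | (a.0 + a.0) has moves -a-> v5
  v5 = 0 | 0 | 0 has moves (no moves)
Bisimilarity quotient blocks:
  B0 = {u0, v0}
  B1 = {u1, v1}
  B2 = {u2, v2}
  B3 = {u4, v4}
  B4 = {u5, v5}
  B5 = {u3, v3}
u0 ∈ B0, v0 ∈ B0 → same block
Bisimilar ⇒ trace-equivalent.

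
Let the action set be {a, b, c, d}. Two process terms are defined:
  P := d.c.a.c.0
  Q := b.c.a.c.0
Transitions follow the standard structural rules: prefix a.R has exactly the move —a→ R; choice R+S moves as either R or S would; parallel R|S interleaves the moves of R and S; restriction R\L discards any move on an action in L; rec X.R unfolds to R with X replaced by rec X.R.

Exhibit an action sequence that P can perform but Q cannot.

d

LTS(P): 5 reachable states
  p0 = d.c.a.c.0 :: =d=> p1
  p1 = c.a.c.0 :: =c=> p2
  p2 = a.c.0 :: =a=> p3
  p3 = c.0 :: =c=> p4
  p4 = 0 :: ·
LTS(Q): 5 reachable states
  q0 = b.c.a.c.0 :: =b=> q1
  q1 = c.a.c.0 :: =c=> q2
  q2 = a.c.0 :: =a=> q3
  q3 = c.0 :: =c=> q4
  q4 = 0 :: ·
Trace ⟨d⟩ through P, begin at {p0}:
  step 1 (d): {p1}
  ✓ P
Trace ⟨d⟩ through Q, begin at {q0}:
  step 1 (d): ∅ (Q stuck)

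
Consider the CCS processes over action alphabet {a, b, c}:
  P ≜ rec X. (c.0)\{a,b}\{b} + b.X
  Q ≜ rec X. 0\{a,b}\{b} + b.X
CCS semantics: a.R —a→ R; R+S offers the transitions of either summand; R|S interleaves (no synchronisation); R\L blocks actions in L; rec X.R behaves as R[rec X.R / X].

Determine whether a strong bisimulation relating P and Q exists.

NO

LTS(P): 2 reachable states
  m0 = rec X. (c.0)\{a,b}\{b} + b.X has moves =b=> m0, =c=> m1
  m1 = 0\{a,b}\{b} has moves (no moves)
LTS(Q): 1 reachable states
  n0 = rec X. 0\{a,b}\{b} + b.X has moves =b=> n0
Bisimilarity quotient blocks:
  B0 = {m0}
  B1 = {m1}
  B2 = {n0}
m0 ∈ B0, n0 ∈ B2 → different blocks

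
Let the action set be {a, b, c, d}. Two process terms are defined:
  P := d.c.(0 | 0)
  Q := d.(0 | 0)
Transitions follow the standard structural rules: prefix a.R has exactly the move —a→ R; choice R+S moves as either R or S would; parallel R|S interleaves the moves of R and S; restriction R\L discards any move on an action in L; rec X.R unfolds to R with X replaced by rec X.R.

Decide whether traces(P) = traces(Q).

LTS(P): 3 reachable states
  s0 = d.c.(0 | 0) → =d=> s1
  s1 = c.(0 | 0) → =c=> s2
  s2 = 0 | 0 → (no moves)
LTS(Q): 2 reachable states
  t0 = d.(0 | 0) → =d=> t1
  t1 = 0 | 0 → (no moves)
Run σ = ⟨dc⟩ on P: start {s0}
  [1] d ⇒ {s1}
  [2] c ⇒ {s2}
  — P admits the full trace.
Run σ = ⟨dc⟩ on Q: start {t0}
  [1] d ⇒ {t1}
  [2] c ⇒ ∅ (Q stuck)

trace-distinct — witness ⟨dc⟩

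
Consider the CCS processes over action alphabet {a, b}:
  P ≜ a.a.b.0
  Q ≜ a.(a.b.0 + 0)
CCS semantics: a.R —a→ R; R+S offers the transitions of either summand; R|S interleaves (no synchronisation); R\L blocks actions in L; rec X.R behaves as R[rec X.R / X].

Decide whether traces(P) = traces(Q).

LTS(P): 4 reachable states
  s0 = a.a.b.0 → --a--▸ s1
  s1 = a.b.0 → --a--▸ s2
  s2 = b.0 → --b--▸ s3
  s3 = 0 → (no moves)
LTS(Q): 4 reachable states
  t0 = a.(a.b.0 + 0) → --a--▸ t1
  t1 = a.b.0 + 0 → --a--▸ t2
  t2 = b.0 → --b--▸ t3
  t3 = 0 → (no moves)
Bisimilarity quotient blocks:
  B0 = {s0, t0}
  B1 = {s1, t1}
  B2 = {s2, t2}
  B3 = {s3, t3}
s0 ∈ B0, t0 ∈ B0 → same block
Bisimilar ⇒ trace-equivalent.

trace-equivalent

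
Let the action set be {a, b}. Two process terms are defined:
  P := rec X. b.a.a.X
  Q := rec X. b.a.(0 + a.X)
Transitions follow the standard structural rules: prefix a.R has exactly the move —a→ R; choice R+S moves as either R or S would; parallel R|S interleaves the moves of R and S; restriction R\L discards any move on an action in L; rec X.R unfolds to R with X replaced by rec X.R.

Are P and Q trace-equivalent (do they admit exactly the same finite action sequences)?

P's transition system — 3 states:
  s0 = rec X. b.a.a.X has moves --b--▸ s1
  s1 = a.a.(rec X. b.a.a.X) has moves --a--▸ s2
  s2 = a.(rec X. b.a.a.X) has moves --a--▸ s0
Q's transition system — 3 states:
  t0 = rec X. b.a.(0 + a.X) has moves --b--▸ t1
  t1 = a.(0 + a.(rec X. b.a.(0 + a.X))) has moves --a--▸ t2
  t2 = 0 + a.(rec X. b.a.(0 + a.X)) has moves --a--▸ t0
Coarsest stable partition (strong bisimilarity classes):
  B0 = {s0, t0}
  B1 = {s1, t1}
  B2 = {s2, t2}
s0 ∈ B0, t0 ∈ B0 → same block
Bisimilar ⇒ trace-equivalent.

trace-equivalent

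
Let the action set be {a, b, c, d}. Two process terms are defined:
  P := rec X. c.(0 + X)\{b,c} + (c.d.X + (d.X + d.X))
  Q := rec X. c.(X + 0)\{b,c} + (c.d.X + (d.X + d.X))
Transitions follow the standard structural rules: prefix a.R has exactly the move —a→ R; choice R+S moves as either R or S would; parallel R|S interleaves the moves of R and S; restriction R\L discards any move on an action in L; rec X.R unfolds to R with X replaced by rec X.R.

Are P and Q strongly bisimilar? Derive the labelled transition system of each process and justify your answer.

P's transition system — 4 states:
  m0 = rec X. c.(0 + X)\{b,c} + (c.d.X + (d.X + d.X)) :: --c--▸ m1, --c--▸ m2, --d--▸ m0
  m1 = (0 + (rec X. c.(0 + X)\{b,c} + (c.d.X + (d.X + d.X))))\{b,c} :: --d--▸ m3
  m2 = d.(rec X. c.(0 + X)\{b,c} + (c.d.X + (d.X + d.X))) :: --d--▸ m0
  m3 = (rec X. c.(0 + X)\{b,c} + (c.d.X + (d.X + d.X)))\{b,c} :: --d--▸ m3
Q's transition system — 4 states:
  n0 = rec X. c.(X + 0)\{b,c} + (c.d.X + (d.X + d.X)) :: --c--▸ n1, --c--▸ n2, --d--▸ n0
  n1 = ((rec X. c.(X + 0)\{b,c} + (c.d.X + (d.X + d.X))) + 0)\{b,c} :: --d--▸ n3
  n2 = d.(rec X. c.(X + 0)\{b,c} + (c.d.X + (d.X + d.X))) :: --d--▸ n0
  n3 = (rec X. c.(X + 0)\{b,c} + (c.d.X + (d.X + d.X)))\{b,c} :: --d--▸ n3
Partition-refinement fixed point:
  B0 = {m0, n0}
  B1 = {m2, n2}
  B2 = {m1, m3, n1, n3}
m0 ∈ B0, n0 ∈ B0 → same block

YES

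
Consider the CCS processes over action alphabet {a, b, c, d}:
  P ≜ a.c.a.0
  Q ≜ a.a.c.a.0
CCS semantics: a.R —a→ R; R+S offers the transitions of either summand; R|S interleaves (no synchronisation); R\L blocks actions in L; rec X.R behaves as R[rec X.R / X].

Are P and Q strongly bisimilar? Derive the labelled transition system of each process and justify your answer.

P ≁ Q

LTS(P): 4 reachable states
  u0 = a.c.a.0 | -a-> u1
  u1 = c.a.0 | -c-> u2
  u2 = a.0 | -a-> u3
  u3 = 0 | ·
LTS(Q): 5 reachable states
  v0 = a.a.c.a.0 | -a-> v1
  v1 = a.c.a.0 | -a-> v2
  v2 = c.a.0 | -c-> v3
  v3 = a.0 | -a-> v4
  v4 = 0 | ·
Partition-refinement fixed point:
  B0 = {u0, v1}
  B1 = {u1, v2}
  B2 = {u2, v3}
  B3 = {u3, v4}
  B4 = {v0}
u0 ∈ B0, v0 ∈ B4 → different blocks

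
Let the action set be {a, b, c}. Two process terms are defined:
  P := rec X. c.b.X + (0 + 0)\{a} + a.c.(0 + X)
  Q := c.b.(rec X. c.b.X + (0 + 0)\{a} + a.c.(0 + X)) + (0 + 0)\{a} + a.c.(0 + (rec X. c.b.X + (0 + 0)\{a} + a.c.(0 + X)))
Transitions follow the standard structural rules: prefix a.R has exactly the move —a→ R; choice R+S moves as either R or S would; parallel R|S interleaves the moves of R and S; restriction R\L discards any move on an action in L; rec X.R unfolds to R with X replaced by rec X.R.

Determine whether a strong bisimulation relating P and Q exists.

Reachable graph of P (4 states):
  p0 = rec X. c.b.X + (0 + 0)\{a} + a.c.(0 + X) ⊢ -a-> p1, -c-> p2
  p1 = c.(0 + (rec X. c.b.X + (0 + 0)\{a} + a.c.(0 + X))) ⊢ -c-> p3
  p2 = b.(rec X. c.b.X + (0 + 0)\{a} + a.c.(0 + X)) ⊢ -b-> p0
  p3 = 0 + (rec X. c.b.X + (0 + 0)\{a} + a.c.(0 + X)) ⊢ -a-> p1, -c-> p2
Reachable graph of Q (5 states):
  q0 = c.b.(rec X. c.b.X + (0 + 0)\{a} + a.c.(0 + X)) + (0 + 0)\{a} + a.c.(0 + (rec X. c.b.X + (0 + 0)\{a} + a.c.(0 + X))) ⊢ -a-> q1, -c-> q2
  q1 = c.(0 + (rec X. c.b.X + (0 + 0)\{a} + a.c.(0 + X))) ⊢ -c-> q3
  q2 = b.(rec X. c.b.X + (0 + 0)\{a} + a.c.(0 + X)) ⊢ -b-> q4
  q3 = 0 + (rec X. c.b.X + (0 + 0)\{a} + a.c.(0 + X)) ⊢ -a-> q1, -c-> q2
  q4 = rec X. c.b.X + (0 + 0)\{a} + a.c.(0 + X) ⊢ -a-> q1, -c-> q2
Partition-refinement fixed point:
  B0 = {p0, p3, q0, q3, q4}
  B1 = {p1, q1}
  B2 = {p2, q2}
p0 ∈ B0, q0 ∈ B0 → same block

P ~ Q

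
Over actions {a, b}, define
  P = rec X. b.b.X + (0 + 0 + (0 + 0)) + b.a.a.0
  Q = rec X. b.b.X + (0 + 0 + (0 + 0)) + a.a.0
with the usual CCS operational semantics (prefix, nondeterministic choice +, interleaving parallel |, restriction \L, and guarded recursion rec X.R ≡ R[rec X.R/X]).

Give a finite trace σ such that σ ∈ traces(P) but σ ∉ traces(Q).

ba

Reachable graph of P (5 states):
  p0 = rec X. b.b.X + (0 + 0 + (0 + 0)) + b.a.a.0 ⊢ ··b··> p1, ··b··> p2
  p1 = a.a.0 ⊢ ··a··> p3
  p2 = b.(rec X. b.b.X + (0 + 0 + (0 + 0)) + b.a.a.0) ⊢ ··b··> p0
  p3 = a.0 ⊢ ··a··> p4
  p4 = 0 ⊢ deadlocked
Reachable graph of Q (4 states):
  q0 = rec X. b.b.X + (0 + 0 + (0 + 0)) + a.a.0 ⊢ ··a··> q1, ··b··> q2
  q1 = a.0 ⊢ ··a··> q3
  q2 = b.(rec X. b.b.X + (0 + 0 + (0 + 0)) + a.a.0) ⊢ ··b··> q0
  q3 = 0 ⊢ deadlocked
Executing ba from P (initial set {p0}):
  step 1 (b): {p1, p2}
  step 2 (a): {p3}
  P completes σ.
Executing ba from Q (initial set {q0}):
  step 1 (b): {q2}
  step 2 (a): no successor for Q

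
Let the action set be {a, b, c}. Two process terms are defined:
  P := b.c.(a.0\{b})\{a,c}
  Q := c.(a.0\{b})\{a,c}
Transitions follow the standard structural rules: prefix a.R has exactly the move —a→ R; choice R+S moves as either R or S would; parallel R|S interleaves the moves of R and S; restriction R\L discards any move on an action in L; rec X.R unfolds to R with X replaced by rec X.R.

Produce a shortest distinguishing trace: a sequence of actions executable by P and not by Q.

b

Reachable graph of P (3 states):
  m0 = b.c.(a.0\{b})\{a,c} | ··b··> m1
  m1 = c.(a.0\{b})\{a,c} | ··c··> m2
  m2 = (a.0\{b})\{a,c} | ·
Reachable graph of Q (2 states):
  n0 = c.(a.0\{b})\{a,c} | ··c··> n1
  n1 = (a.0\{b})\{a,c} | ·
Run σ = ⟨b⟩ on P: start {m0}
  step 1 (b): {m1}
  ✓ P
Run σ = ⟨b⟩ on Q: start {n0}
  step 1 (b): ∅ (Q stuck)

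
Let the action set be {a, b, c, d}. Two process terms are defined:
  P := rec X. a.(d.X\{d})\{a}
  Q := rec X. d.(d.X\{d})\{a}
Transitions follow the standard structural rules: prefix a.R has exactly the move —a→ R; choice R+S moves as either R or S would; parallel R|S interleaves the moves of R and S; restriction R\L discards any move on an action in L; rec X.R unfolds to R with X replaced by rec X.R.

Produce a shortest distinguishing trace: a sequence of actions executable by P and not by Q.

a

Reachable graph of P (3 states):
  p0 = rec X. a.(d.X\{d})\{a} :: —a→ p1
  p1 = (d.(rec X. a.(d.X\{d})\{a})\{d})\{a} :: —d→ p2
  p2 = (rec X. a.(d.X\{d})\{a})\{d}\{a} :: deadlocked
Reachable graph of Q (3 states):
  q0 = rec X. d.(d.X\{d})\{a} :: —d→ q1
  q1 = (d.(rec X. d.(d.X\{d})\{a})\{d})\{a} :: —d→ q2
  q2 = (rec X. d.(d.X\{d})\{a})\{d}\{a} :: deadlocked
Trace ⟨a⟩ through P, begin at {p0}:
  [1] a ⇒ {p1}
  — P admits the full trace.
Trace ⟨a⟩ through Q, begin at {q0}:
  [1] a ⇒ ∅  — Q cannot continue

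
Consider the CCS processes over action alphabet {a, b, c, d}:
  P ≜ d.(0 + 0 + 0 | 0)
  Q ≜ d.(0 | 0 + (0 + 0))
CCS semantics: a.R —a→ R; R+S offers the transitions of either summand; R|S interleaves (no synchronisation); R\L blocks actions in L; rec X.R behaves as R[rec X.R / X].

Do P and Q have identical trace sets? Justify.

Reachable graph of P (2 states):
  m0 = d.(0 + 0 + 0 | 0) :: ··d··> m1
  m1 = 0 + 0 + 0 | 0 :: stopped
Reachable graph of Q (2 states):
  n0 = d.(0 | 0 + (0 + 0)) :: ··d··> n1
  n1 = 0 | 0 + (0 + 0) :: stopped
Coarsest stable partition (strong bisimilarity classes):
  B0 = {m0, n0}
  B1 = {m1, n1}
m0 ∈ B0, n0 ∈ B0 → same block
Bisimilar ⇒ trace-equivalent.

trace-equivalent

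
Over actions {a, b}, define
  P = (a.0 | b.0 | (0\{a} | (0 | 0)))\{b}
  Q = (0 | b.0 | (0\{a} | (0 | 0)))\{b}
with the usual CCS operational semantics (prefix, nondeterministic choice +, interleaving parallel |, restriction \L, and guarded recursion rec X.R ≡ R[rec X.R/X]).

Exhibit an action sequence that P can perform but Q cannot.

LTS(P): 2 reachable states
  p0 = (a.0 | b.0 | (0\{a} | (0 | 0)))\{b} | -a-> p1
  p1 = (0 | b.0 | (0\{a} | (0 | 0)))\{b} | ·
LTS(Q): 1 reachable states
  q0 = (0 | b.0 | (0\{a} | (0 | 0)))\{b} | ·
Run σ = ⟨a⟩ on P: start {p0}
  step 1 (a): {p1}
  P completes σ.
Run σ = ⟨a⟩ on Q: start {q0}
  step 1 (a): no successor for Q

a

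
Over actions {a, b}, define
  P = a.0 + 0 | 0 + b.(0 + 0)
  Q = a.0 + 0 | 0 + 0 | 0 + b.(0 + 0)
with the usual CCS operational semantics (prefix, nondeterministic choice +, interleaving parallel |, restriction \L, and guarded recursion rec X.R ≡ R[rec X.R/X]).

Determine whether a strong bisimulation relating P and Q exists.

P's transition system — 3 states:
  p0 = a.0 + 0 | 0 + b.(0 + 0) has moves -a-> p1, -b-> p2
  p1 = 0 has moves (no moves)
  p2 = 0 + 0 has moves (no moves)
Q's transition system — 3 states:
  q0 = a.0 + 0 | 0 + 0 | 0 + b.(0 + 0) has moves -a-> q1, -b-> q2
  q1 = 0 has moves (no moves)
  q2 = 0 + 0 has moves (no moves)
Coarsest stable partition (strong bisimilarity classes):
  B0 = {p0, q0}
  B1 = {p1, p2, q1, q2}
p0 ∈ B0, q0 ∈ B0 → same block

P ~ Q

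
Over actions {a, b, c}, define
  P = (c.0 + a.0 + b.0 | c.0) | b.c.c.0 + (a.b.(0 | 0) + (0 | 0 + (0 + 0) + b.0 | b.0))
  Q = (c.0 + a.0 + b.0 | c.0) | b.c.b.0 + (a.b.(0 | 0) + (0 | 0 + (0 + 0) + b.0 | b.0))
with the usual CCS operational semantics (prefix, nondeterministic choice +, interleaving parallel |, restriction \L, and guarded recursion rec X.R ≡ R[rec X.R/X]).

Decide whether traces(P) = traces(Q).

trace-distinct — witness ⟨abcc⟩

P's transition system — 23 states:
  s0 = (c.0 + a.0 + b.0 | c.0) | b.c.c.0 + (a.b.(0 | 0) + (0 | 0 + (0 + 0) + b.0 | b.0)) | —a→ s1, —a→ s2, —b→ s3, —b→ s4, —b→ s5, —b→ s6, —c→ s1, —c→ s7
  s1 = 0 | b.c.c.0 | —b→ s8
  s2 = b.(0 | 0) | —b→ s9
  s3 = (c.0 + a.0 + b.0 | c.0) | c.c.0 | —a→ s8, —b→ s10, —c→ s11, —c→ s12, —c→ s8
  s4 = 0 | b.0 | —b→ s9
  s5 = 0 | c.0 | b.c.c.0 | —b→ s10, —c→ s13
  s6 = b.0 | 0 | —b→ s9
  s7 = b.0 | 0 | b.c.c.0 | —b→ s12, —b→ s13
  s8 = 0 | c.c.0 | —c→ s14
  s9 = 0 | 0 | stopped
  s10 = 0 | c.0 | c.c.0 | —c→ s15, —c→ s16
  s11 = (c.0 + a.0 + b.0 | c.0) | c.0 | —a→ s14, —b→ s16, —c→ s14, —c→ s17, —c→ s18
  s12 = b.0 | 0 | c.c.0 | —b→ s15, —c→ s18
  s13 = 0 | 0 | b.c.c.0 | —b→ s15
  s14 = 0 | c.0 | —c→ s9
  s15 = 0 | 0 | c.c.0 | —c→ s19
  s16 = 0 | c.0 | c.0 | —c→ s19, —c→ s20
  s17 = (c.0 + a.0 + b.0 | c.0) | 0 | —a→ s9, —b→ s20, —c→ s21, —c→ s9
  s18 = b.0 | 0 | c.0 | —b→ s19, —c→ s21
  s19 = 0 | 0 | c.0 | —c→ s22
  s20 = 0 | c.0 | 0 | —c→ s22
  s21 = b.0 | 0 | 0 | —b→ s22
  s22 = 0 | 0 | 0 | stopped
Q's transition system — 22 states:
  t0 = (c.0 + a.0 + b.0 | c.0) | b.c.b.0 + (a.b.(0 | 0) + (0 | 0 + (0 + 0) + b.0 | b.0)) | —a→ t1, —a→ t2, —b→ t3, —b→ t4, —b→ t5, —b→ t6, —c→ t1, —c→ t7
  t1 = 0 | b.c.b.0 | —b→ t8
  t2 = b.(0 | 0) | —b→ t9
  t3 = (c.0 + a.0 + b.0 | c.0) | c.b.0 | —a→ t8, —b→ t10, —c→ t11, —c→ t12, —c→ t8
  t4 = 0 | b.0 | —b→ t9
  t5 = 0 | c.0 | b.c.b.0 | —b→ t10, —c→ t13
  t6 = b.0 | 0 | —b→ t9
  t7 = b.0 | 0 | b.c.b.0 | —b→ t12, —b→ t13
  t8 = 0 | c.b.0 | —c→ t4
  t9 = 0 | 0 | stopped
  t10 = 0 | c.0 | c.b.0 | —c→ t14, —c→ t15
  t11 = (c.0 + a.0 + b.0 | c.0) | b.0 | —a→ t4, —b→ t15, —b→ t16, —c→ t17, —c→ t4
  t12 = b.0 | 0 | c.b.0 | —b→ t14, —c→ t17
  t13 = 0 | 0 | b.c.b.0 | —b→ t14
  t14 = 0 | 0 | c.b.0 | —c→ t18
  t15 = 0 | c.0 | b.0 | —b→ t19, —c→ t18
  t16 = (c.0 + a.0 + b.0 | c.0) | 0 | —a→ t9, —b→ t19, —c→ t20, —c→ t9
  t17 = b.0 | 0 | b.0 | —b→ t18, —b→ t20
  t18 = 0 | 0 | b.0 | —b→ t21
  t19 = 0 | c.0 | 0 | —c→ t21
  t20 = b.0 | 0 | 0 | —b→ t21
  t21 = 0 | 0 | 0 | stopped
Executing abcc from P (initial set {s0}):
  step 1 (a): {s1, s2}
  step 2 (b): {s8, s9}
  step 3 (c): {s14}
  step 4 (c): {s9}
  P completes σ.
Executing abcc from Q (initial set {t0}):
  step 1 (a): {t1, t2}
  step 2 (b): {t8, t9}
  step 3 (c): {t4}
  step 4 (c): no successor for Q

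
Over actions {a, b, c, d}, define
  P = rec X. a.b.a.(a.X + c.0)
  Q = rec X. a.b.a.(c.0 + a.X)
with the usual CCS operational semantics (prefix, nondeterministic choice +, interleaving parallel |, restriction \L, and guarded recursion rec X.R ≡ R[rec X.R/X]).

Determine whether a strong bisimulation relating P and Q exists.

bisimilar

P's transition system — 5 states:
  s0 = rec X. a.b.a.(a.X + c.0) has moves -a-> s1
  s1 = b.a.(a.(rec X. a.b.a.(a.X + c.0)) + c.0) has moves -b-> s2
  s2 = a.(a.(rec X. a.b.a.(a.X + c.0)) + c.0) has moves -a-> s3
  s3 = a.(rec X. a.b.a.(a.X + c.0)) + c.0 has moves -a-> s0, -c-> s4
  s4 = 0 has moves stopped
Q's transition system — 5 states:
  t0 = rec X. a.b.a.(c.0 + a.X) has moves -a-> t1
  t1 = b.a.(c.0 + a.(rec X. a.b.a.(c.0 + a.X))) has moves -b-> t2
  t2 = a.(c.0 + a.(rec X. a.b.a.(c.0 + a.X))) has moves -a-> t3
  t3 = c.0 + a.(rec X. a.b.a.(c.0 + a.X)) has moves -a-> t0, -c-> t4
  t4 = 0 has moves stopped
Bisimilarity quotient blocks:
  B0 = {s0, t0}
  B1 = {s1, t1}
  B2 = {s2, t2}
  B3 = {s3, t3}
  B4 = {s4, t4}
s0 ∈ B0, t0 ∈ B0 → same block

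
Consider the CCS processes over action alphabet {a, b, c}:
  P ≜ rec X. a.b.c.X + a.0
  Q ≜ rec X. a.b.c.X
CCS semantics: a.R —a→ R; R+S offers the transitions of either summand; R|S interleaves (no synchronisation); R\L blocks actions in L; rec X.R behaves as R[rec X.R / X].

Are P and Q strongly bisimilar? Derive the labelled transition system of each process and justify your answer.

NO

P's transition system — 4 states:
  p0 = rec X. a.b.c.X + a.0 ⊢ --a--▸ p1, --a--▸ p2
  p1 = 0 ⊢ (no moves)
  p2 = b.c.(rec X. a.b.c.X + a.0) ⊢ --b--▸ p3
  p3 = c.(rec X. a.b.c.X + a.0) ⊢ --c--▸ p0
Q's transition system — 3 states:
  q0 = rec X. a.b.c.X ⊢ --a--▸ q1
  q1 = b.c.(rec X. a.b.c.X) ⊢ --b--▸ q2
  q2 = c.(rec X. a.b.c.X) ⊢ --c--▸ q0
Partition-refinement fixed point:
  B0 = {p0}
  B1 = {p1}
  B2 = {p2}
  B3 = {p3}
  B4 = {q0}
  B5 = {q1}
  B6 = {q2}
p0 ∈ B0, q0 ∈ B4 → different blocks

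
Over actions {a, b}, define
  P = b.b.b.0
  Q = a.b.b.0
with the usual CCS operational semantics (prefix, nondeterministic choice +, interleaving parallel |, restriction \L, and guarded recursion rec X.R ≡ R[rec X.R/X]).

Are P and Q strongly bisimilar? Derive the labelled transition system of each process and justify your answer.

P's transition system — 4 states:
  s0 = b.b.b.0 | --b--▸ s1
  s1 = b.b.0 | --b--▸ s2
  s2 = b.0 | --b--▸ s3
  s3 = 0 | ·
Q's transition system — 4 states:
  t0 = a.b.b.0 | --a--▸ t1
  t1 = b.b.0 | --b--▸ t2
  t2 = b.0 | --b--▸ t3
  t3 = 0 | ·
Coarsest stable partition (strong bisimilarity classes):
  B0 = {s0}
  B1 = {s1, t1}
  B2 = {s2, t2}
  B3 = {s3, t3}
  B4 = {t0}
s0 ∈ B0, t0 ∈ B4 → different blocks

P ≁ Q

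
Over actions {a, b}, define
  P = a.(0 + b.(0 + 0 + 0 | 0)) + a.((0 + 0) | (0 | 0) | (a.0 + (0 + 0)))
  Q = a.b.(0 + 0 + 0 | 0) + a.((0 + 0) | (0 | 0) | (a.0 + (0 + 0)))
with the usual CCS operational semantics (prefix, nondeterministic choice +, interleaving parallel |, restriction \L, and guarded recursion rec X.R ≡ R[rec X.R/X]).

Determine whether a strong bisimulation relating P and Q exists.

P ~ Q

Reachable graph of P (5 states):
  p0 = a.(0 + b.(0 + 0 + 0 | 0)) + a.((0 + 0) | (0 | 0) | (a.0 + (0 + 0))) has moves ··a··> p1, ··a··> p2
  p1 = (0 + 0) | (0 | 0) | (a.0 + (0 + 0)) has moves ··a··> p3
  p2 = 0 + b.(0 + 0 + 0 | 0) has moves ··b··> p4
  p3 = (0 + 0) | (0 | 0) | 0 has moves (no moves)
  p4 = 0 + 0 + 0 | 0 has moves (no moves)
Reachable graph of Q (5 states):
  q0 = a.b.(0 + 0 + 0 | 0) + a.((0 + 0) | (0 | 0) | (a.0 + (0 + 0))) has moves ··a··> q1, ··a··> q2
  q1 = (0 + 0) | (0 | 0) | (a.0 + (0 + 0)) has moves ··a··> q3
  q2 = b.(0 + 0 + 0 | 0) has moves ··b··> q4
  q3 = (0 + 0) | (0 | 0) | 0 has moves (no moves)
  q4 = 0 + 0 + 0 | 0 has moves (no moves)
Coarsest stable partition (strong bisimilarity classes):
  B0 = {p0, q0}
  B1 = {p2, q2}
  B2 = {p3, p4, q3, q4}
  B3 = {p1, q1}
p0 ∈ B0, q0 ∈ B0 → same block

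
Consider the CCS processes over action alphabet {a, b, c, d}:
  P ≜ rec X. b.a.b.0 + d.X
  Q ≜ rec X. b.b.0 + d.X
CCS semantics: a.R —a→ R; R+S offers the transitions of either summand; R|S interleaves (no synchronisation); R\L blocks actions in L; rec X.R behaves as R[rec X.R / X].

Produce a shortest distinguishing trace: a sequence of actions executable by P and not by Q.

P's transition system — 4 states:
  m0 = rec X. b.a.b.0 + d.X | =b=> m1, =d=> m0
  m1 = a.b.0 | =a=> m2
  m2 = b.0 | =b=> m3
  m3 = 0 | deadlocked
Q's transition system — 3 states:
  n0 = rec X. b.b.0 + d.X | =b=> n1, =d=> n0
  n1 = b.0 | =b=> n2
  n2 = 0 | deadlocked
Executing ba from P (initial set {m0}):
  after b @ step 1: {m1}
  after a @ step 2: {m2}
  P completes σ.
Executing ba from Q (initial set {n0}):
  after b @ step 1: {n1}
  after a @ step 2: no successor for Q

ba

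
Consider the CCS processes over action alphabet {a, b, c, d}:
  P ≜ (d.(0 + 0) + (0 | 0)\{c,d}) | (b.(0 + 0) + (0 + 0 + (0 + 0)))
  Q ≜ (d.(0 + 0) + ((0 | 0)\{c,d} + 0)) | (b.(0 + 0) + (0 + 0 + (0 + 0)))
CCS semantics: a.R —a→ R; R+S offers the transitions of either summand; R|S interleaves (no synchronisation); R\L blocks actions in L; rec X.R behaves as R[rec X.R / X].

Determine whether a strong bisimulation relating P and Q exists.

bisimilar

LTS(P): 4 reachable states
  p0 = (d.(0 + 0) + (0 | 0)\{c,d}) | (b.(0 + 0) + (0 + 0 + (0 + 0))) has moves =b=> p1, =d=> p2
  p1 = (d.(0 + 0) + (0 | 0)\{c,d}) | (0 + 0) has moves =d=> p3
  p2 = (0 + 0) | (b.(0 + 0) + (0 + 0 + (0 + 0))) has moves =b=> p3
  p3 = (0 + 0) | (0 + 0) has moves (no moves)
LTS(Q): 4 reachable states
  q0 = (d.(0 + 0) + ((0 | 0)\{c,d} + 0)) | (b.(0 + 0) + (0 + 0 + (0 + 0))) has moves =b=> q1, =d=> q2
  q1 = (d.(0 + 0) + ((0 | 0)\{c,d} + 0)) | (0 + 0) has moves =d=> q3
  q2 = (0 + 0) | (b.(0 + 0) + (0 + 0 + (0 + 0))) has moves =b=> q3
  q3 = (0 + 0) | (0 + 0) has moves (no moves)
Bisimilarity quotient blocks:
  B0 = {p0, q0}
  B1 = {p1, q1}
  B2 = {p3, q3}
  B3 = {p2, q2}
p0 ∈ B0, q0 ∈ B0 → same block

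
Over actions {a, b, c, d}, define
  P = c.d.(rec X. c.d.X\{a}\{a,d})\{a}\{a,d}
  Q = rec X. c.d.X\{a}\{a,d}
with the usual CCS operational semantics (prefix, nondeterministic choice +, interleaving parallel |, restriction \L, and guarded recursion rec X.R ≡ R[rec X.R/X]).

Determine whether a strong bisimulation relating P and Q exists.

LTS(P): 4 reachable states
  u0 = c.d.(rec X. c.d.X\{a}\{a,d})\{a}\{a,d} :: -c-> u1
  u1 = d.(rec X. c.d.X\{a}\{a,d})\{a}\{a,d} :: -d-> u2
  u2 = (rec X. c.d.X\{a}\{a,d})\{a}\{a,d} :: -c-> u3
  u3 = (d.(rec X. c.d.X\{a}\{a,d})\{a}\{a,d})\{a}\{a,d} :: stopped
LTS(Q): 4 reachable states
  v0 = rec X. c.d.X\{a}\{a,d} :: -c-> v1
  v1 = d.(rec X. c.d.X\{a}\{a,d})\{a}\{a,d} :: -d-> v2
  v2 = (rec X. c.d.X\{a}\{a,d})\{a}\{a,d} :: -c-> v3
  v3 = (d.(rec X. c.d.X\{a}\{a,d})\{a}\{a,d})\{a}\{a,d} :: stopped
Partition-refinement fixed point:
  B0 = {u0, v0}
  B1 = {u1, v1}
  B2 = {u2, v2}
  B3 = {u3, v3}
u0 ∈ B0, v0 ∈ B0 → same block

P ~ Q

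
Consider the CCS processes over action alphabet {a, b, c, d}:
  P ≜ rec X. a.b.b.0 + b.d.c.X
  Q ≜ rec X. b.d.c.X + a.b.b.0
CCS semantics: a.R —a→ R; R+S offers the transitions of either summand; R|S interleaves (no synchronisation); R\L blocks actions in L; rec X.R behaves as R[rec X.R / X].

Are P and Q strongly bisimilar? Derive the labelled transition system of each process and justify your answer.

YES

Reachable graph of P (6 states):
  s0 = rec X. a.b.b.0 + b.d.c.X | --a--▸ s1, --b--▸ s2
  s1 = b.b.0 | --b--▸ s3
  s2 = d.c.(rec X. a.b.b.0 + b.d.c.X) | --d--▸ s4
  s3 = b.0 | --b--▸ s5
  s4 = c.(rec X. a.b.b.0 + b.d.c.X) | --c--▸ s0
  s5 = 0 | (no moves)
Reachable graph of Q (6 states):
  t0 = rec X. b.d.c.X + a.b.b.0 | --a--▸ t1, --b--▸ t2
  t1 = b.b.0 | --b--▸ t3
  t2 = d.c.(rec X. b.d.c.X + a.b.b.0) | --d--▸ t4
  t3 = b.0 | --b--▸ t5
  t4 = c.(rec X. b.d.c.X + a.b.b.0) | --c--▸ t0
  t5 = 0 | (no moves)
Partition-refinement fixed point:
  B0 = {s0, t0}
  B1 = {s2, t2}
  B2 = {s4, t4}
  B3 = {s1, t1}
  B4 = {s3, t3}
  B5 = {s5, t5}
s0 ∈ B0, t0 ∈ B0 → same block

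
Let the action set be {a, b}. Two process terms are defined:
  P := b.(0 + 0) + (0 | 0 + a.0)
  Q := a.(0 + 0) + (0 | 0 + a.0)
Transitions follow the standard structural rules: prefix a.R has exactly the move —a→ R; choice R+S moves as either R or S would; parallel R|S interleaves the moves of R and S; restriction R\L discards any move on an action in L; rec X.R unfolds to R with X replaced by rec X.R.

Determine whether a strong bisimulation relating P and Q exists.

LTS(P): 3 reachable states
  u0 = b.(0 + 0) + (0 | 0 + a.0) → =a=> u1, =b=> u2
  u1 = 0 → stopped
  u2 = 0 + 0 → stopped
LTS(Q): 3 reachable states
  v0 = a.(0 + 0) + (0 | 0 + a.0) → =a=> v1, =a=> v2
  v1 = 0 → stopped
  v2 = 0 + 0 → stopped
Partition-refinement fixed point:
  B0 = {u0}
  B1 = {u1, u2, v1, v2}
  B2 = {v0}
u0 ∈ B0, v0 ∈ B2 → different blocks

not bisimilar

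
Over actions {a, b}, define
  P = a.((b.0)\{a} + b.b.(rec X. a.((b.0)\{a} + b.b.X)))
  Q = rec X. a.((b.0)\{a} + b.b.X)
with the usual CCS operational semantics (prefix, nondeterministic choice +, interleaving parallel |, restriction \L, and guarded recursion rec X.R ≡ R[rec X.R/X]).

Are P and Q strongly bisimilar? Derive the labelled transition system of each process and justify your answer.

Reachable graph of P (5 states):
  s0 = a.((b.0)\{a} + b.b.(rec X. a.((b.0)\{a} + b.b.X))) has moves —a→ s1
  s1 = (b.0)\{a} + b.b.(rec X. a.((b.0)\{a} + b.b.X)) has moves —b→ s2, —b→ s3
  s2 = 0\{a} has moves ·
  s3 = b.(rec X. a.((b.0)\{a} + b.b.X)) has moves —b→ s4
  s4 = rec X. a.((b.0)\{a} + b.b.X) has moves —a→ s1
Reachable graph of Q (4 states):
  t0 = rec X. a.((b.0)\{a} + b.b.X) has moves —a→ t1
  t1 = (b.0)\{a} + b.b.(rec X. a.((b.0)\{a} + b.b.X)) has moves —b→ t2, —b→ t3
  t2 = 0\{a} has moves ·
  t3 = b.(rec X. a.((b.0)\{a} + b.b.X)) has moves —b→ t0
Partition-refinement fixed point:
  B0 = {s0, s4, t0}
  B1 = {s1, t1}
  B2 = {s2, t2}
  B3 = {s3, t3}
s0 ∈ B0, t0 ∈ B0 → same block

bisimilar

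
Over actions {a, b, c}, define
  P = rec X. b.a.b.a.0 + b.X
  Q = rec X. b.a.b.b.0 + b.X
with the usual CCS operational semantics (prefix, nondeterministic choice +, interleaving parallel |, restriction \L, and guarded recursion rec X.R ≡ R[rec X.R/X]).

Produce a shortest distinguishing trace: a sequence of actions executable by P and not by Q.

P's transition system — 5 states:
  u0 = rec X. b.a.b.a.0 + b.X | =b=> u0, =b=> u1
  u1 = a.b.a.0 | =a=> u2
  u2 = b.a.0 | =b=> u3
  u3 = a.0 | =a=> u4
  u4 = 0 | deadlocked
Q's transition system — 5 states:
  v0 = rec X. b.a.b.b.0 + b.X | =b=> v0, =b=> v1
  v1 = a.b.b.0 | =a=> v2
  v2 = b.b.0 | =b=> v3
  v3 = b.0 | =b=> v4
  v4 = 0 | deadlocked
Executing baba from P (initial set {u0}):
  step 1 (b): {u0, u1}
  step 2 (a): {u2}
  step 3 (b): {u3}
  step 4 (a): {u4}
  — P admits the full trace.
Executing baba from Q (initial set {v0}):
  step 1 (b): {v0, v1}
  step 2 (a): {v2}
  step 3 (b): {v3}
  step 4 (a): no successor for Q

baba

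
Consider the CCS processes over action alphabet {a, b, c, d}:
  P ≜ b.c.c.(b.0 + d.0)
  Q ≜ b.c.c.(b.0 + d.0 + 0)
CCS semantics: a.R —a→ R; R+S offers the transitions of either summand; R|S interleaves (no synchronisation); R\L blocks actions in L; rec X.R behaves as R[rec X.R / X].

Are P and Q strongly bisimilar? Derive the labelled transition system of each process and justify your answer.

LTS(P): 5 reachable states
  s0 = b.c.c.(b.0 + d.0) has moves -b-> s1
  s1 = c.c.(b.0 + d.0) has moves -c-> s2
  s2 = c.(b.0 + d.0) has moves -c-> s3
  s3 = b.0 + d.0 has moves -b-> s4, -d-> s4
  s4 = 0 has moves deadlocked
LTS(Q): 5 reachable states
  t0 = b.c.c.(b.0 + d.0 + 0) has moves -b-> t1
  t1 = c.c.(b.0 + d.0 + 0) has moves -c-> t2
  t2 = c.(b.0 + d.0 + 0) has moves -c-> t3
  t3 = b.0 + d.0 + 0 has moves -b-> t4, -d-> t4
  t4 = 0 has moves deadlocked
Bisimilarity quotient blocks:
  B0 = {s0, t0}
  B1 = {s1, t1}
  B2 = {s2, t2}
  B3 = {s3, t3}
  B4 = {s4, t4}
s0 ∈ B0, t0 ∈ B0 → same block

P ~ Q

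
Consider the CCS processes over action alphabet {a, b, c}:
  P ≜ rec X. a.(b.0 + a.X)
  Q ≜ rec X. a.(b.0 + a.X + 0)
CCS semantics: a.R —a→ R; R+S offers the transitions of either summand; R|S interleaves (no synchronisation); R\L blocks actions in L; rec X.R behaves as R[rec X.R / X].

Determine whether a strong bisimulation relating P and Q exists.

YES

Reachable graph of P (3 states):
  m0 = rec X. a.(b.0 + a.X) ⊢ =a=> m1
  m1 = b.0 + a.(rec X. a.(b.0 + a.X)) ⊢ =a=> m0, =b=> m2
  m2 = 0 ⊢ ·
Reachable graph of Q (3 states):
  n0 = rec X. a.(b.0 + a.X + 0) ⊢ =a=> n1
  n1 = b.0 + a.(rec X. a.(b.0 + a.X + 0)) + 0 ⊢ =a=> n0, =b=> n2
  n2 = 0 ⊢ ·
Coarsest stable partition (strong bisimilarity classes):
  B0 = {m0, n0}
  B1 = {m1, n1}
  B2 = {m2, n2}
m0 ∈ B0, n0 ∈ B0 → same block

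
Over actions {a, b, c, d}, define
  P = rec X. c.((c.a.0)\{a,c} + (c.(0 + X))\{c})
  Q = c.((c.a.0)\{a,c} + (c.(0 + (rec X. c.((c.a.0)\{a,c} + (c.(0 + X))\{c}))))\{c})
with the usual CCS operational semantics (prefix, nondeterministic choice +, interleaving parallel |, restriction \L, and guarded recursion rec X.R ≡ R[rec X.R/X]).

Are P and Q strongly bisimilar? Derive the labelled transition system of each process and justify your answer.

bisimilar

Reachable graph of P (2 states):
  u0 = rec X. c.((c.a.0)\{a,c} + (c.(0 + X))\{c}) has moves ··c··> u1
  u1 = (c.a.0)\{a,c} + (c.(0 + (rec X. c.((c.a.0)\{a,c} + (c.(0 + X))\{c}))))\{c} has moves deadlocked
Reachable graph of Q (2 states):
  v0 = c.((c.a.0)\{a,c} + (c.(0 + (rec X. c.((c.a.0)\{a,c} + (c.(0 + X))\{c}))))\{c}) has moves ··c··> v1
  v1 = (c.a.0)\{a,c} + (c.(0 + (rec X. c.((c.a.0)\{a,c} + (c.(0 + X))\{c}))))\{c} has moves deadlocked
Partition-refinement fixed point:
  B0 = {u0, v0}
  B1 = {u1, v1}
u0 ∈ B0, v0 ∈ B0 → same block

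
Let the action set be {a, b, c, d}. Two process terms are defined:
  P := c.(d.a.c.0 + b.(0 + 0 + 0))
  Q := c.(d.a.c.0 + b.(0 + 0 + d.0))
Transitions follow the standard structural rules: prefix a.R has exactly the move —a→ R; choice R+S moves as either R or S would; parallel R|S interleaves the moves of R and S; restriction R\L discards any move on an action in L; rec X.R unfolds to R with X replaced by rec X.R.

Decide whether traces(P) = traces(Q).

Reachable graph of P (6 states):
  u0 = c.(d.a.c.0 + b.(0 + 0 + 0)) ⊢ ··c··> u1
  u1 = d.a.c.0 + b.(0 + 0 + 0) ⊢ ··b··> u2, ··d··> u3
  u2 = 0 + 0 + 0 ⊢ ·
  u3 = a.c.0 ⊢ ··a··> u4
  u4 = c.0 ⊢ ··c··> u5
  u5 = 0 ⊢ ·
Reachable graph of Q (6 states):
  v0 = c.(d.a.c.0 + b.(0 + 0 + d.0)) ⊢ ··c··> v1
  v1 = d.a.c.0 + b.(0 + 0 + d.0) ⊢ ··b··> v2, ··d··> v3
  v2 = 0 + 0 + d.0 ⊢ ··d··> v4
  v3 = a.c.0 ⊢ ··a··> v5
  v4 = 0 ⊢ ·
  v5 = c.0 ⊢ ··c··> v4
Executing cbd from Q (initial set {v0}):
  step 1 (c): {v1}
  step 2 (b): {v2}
  step 3 (d): {v4}
  Q completes σ.
Executing cbd from P (initial set {u0}):
  step 1 (c): {u1}
  step 2 (b): {u2}
  step 3 (d): no successor for P

NO — witness ⟨cbd⟩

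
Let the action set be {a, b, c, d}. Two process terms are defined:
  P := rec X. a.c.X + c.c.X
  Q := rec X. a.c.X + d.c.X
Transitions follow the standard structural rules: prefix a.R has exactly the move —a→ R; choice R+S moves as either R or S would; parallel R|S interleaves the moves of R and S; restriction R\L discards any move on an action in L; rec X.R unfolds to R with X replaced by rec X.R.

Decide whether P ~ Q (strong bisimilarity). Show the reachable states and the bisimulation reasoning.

NO

P's transition system — 2 states:
  u0 = rec X. a.c.X + c.c.X has moves —a→ u1, —c→ u1
  u1 = c.(rec X. a.c.X + c.c.X) has moves —c→ u0
Q's transition system — 2 states:
  v0 = rec X. a.c.X + d.c.X has moves —a→ v1, —d→ v1
  v1 = c.(rec X. a.c.X + d.c.X) has moves —c→ v0
Coarsest stable partition (strong bisimilarity classes):
  B0 = {u0}
  B1 = {u1}
  B2 = {v0}
  B3 = {v1}
u0 ∈ B0, v0 ∈ B2 → different blocks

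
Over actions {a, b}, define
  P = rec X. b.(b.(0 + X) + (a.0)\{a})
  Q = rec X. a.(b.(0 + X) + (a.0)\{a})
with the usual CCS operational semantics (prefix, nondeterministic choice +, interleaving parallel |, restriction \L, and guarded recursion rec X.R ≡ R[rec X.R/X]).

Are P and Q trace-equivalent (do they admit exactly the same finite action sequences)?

NO — witness ⟨b⟩

LTS(P): 3 reachable states
  u0 = rec X. b.(b.(0 + X) + (a.0)\{a}) has moves —b→ u1
  u1 = b.(0 + (rec X. b.(b.(0 + X) + (a.0)\{a}))) + (a.0)\{a} has moves —b→ u2
  u2 = 0 + (rec X. b.(b.(0 + X) + (a.0)\{a})) has moves —b→ u1
LTS(Q): 3 reachable states
  v0 = rec X. a.(b.(0 + X) + (a.0)\{a}) has moves —a→ v1
  v1 = b.(0 + (rec X. a.(b.(0 + X) + (a.0)\{a}))) + (a.0)\{a} has moves —b→ v2
  v2 = 0 + (rec X. a.(b.(0 + X) + (a.0)\{a})) has moves —a→ v1
Executing b from P (initial set {u0}):
  after b @ step 1: {u1}
  ✓ P
Executing b from Q (initial set {v0}):
  after b @ step 1: no successor for Q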